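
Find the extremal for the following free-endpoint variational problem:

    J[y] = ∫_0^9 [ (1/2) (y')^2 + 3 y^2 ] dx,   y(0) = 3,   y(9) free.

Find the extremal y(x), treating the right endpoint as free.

The Lagrangian L = (1/2) (y')^2 + 3 y^2 gives
    ∂L/∂y = 6 y,   ∂L/∂y' = y'.
Euler-Lagrange: y'' − 6 y = 0.
With k = sqrt(6), the general solution is
    y(x) = A cosh(sqrt(6) x) + B sinh(sqrt(6) x).
Fixed left endpoint y(0) = 3 ⇒ A = 3.
The right endpoint x = 9 is free, so the natural (transversality) condition is ∂L/∂y' |_{x=9} = 0, i.e. y'(9) = 0.
Compute y'(x) = A k sinh(k x) + B k cosh(k x), so
    y'(9) = A k sinh(k·9) + B k cosh(k·9) = 0
    ⇒ B = −A tanh(k·9) = − 3 tanh(sqrt(6)·9).
Therefore the extremal is
    y(x) = 3 cosh(sqrt(6) x) − 3 tanh(sqrt(6)·9) sinh(sqrt(6) x).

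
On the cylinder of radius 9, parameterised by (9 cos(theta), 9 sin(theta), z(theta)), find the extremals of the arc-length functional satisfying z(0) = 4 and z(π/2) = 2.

Parameterise the cylinder of radius R = 9 as
    r(θ) = (9 cos θ, 9 sin θ, z(θ)).
The arc-length element is
    ds = sqrt(81 + (dz/dθ)^2) dθ,
so the Lagrangian is L = sqrt(81 + z'^2).
L depends on z' only, not on z or θ, so ∂L/∂z = 0 and
    ∂L/∂z' = z' / sqrt(81 + z'^2).
The Euler-Lagrange equation gives
    d/dθ( z' / sqrt(81 + z'^2) ) = 0,
so z' is constant. Integrating once:
    z(θ) = a θ + b,
a helix on the cylinder (a straight line when the cylinder is unrolled). The constants a, b are determined by the endpoint conditions.
With endpoint conditions z(0) = 4 and z(π/2) = 2: from z(0) = b we get b = 4, and a·π/2 + 4 = 2 gives a = -4/π, so
    z(θ) = (-4/π) θ + 4.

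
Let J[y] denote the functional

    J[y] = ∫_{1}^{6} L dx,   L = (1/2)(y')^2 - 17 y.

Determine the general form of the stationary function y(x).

The Lagrangian is L = (1/2)(y')^2 - 17 y.
∂L/∂y = -17.
∂L/∂y' = y'.
The Euler-Lagrange equation d/dx(∂L/∂y') − ∂L/∂y = 0 becomes:
    y'' + 17 = 0
General solution: y(x) = -(17/2) x^2 + A x + B, where A and B are arbitrary constants fixed by the endpoint conditions.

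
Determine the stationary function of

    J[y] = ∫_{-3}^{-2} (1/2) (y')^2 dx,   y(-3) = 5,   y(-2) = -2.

The Lagrangian is L = (1/2) (y')^2.
Compute ∂L/∂y = 0, ∂L/∂y' = y'.
The Euler-Lagrange equation d/dx(∂L/∂y') − ∂L/∂y = 0 reduces to
    y'' = 0.
Its general solution is
    y(x) = A x + B,
with A, B fixed by the endpoint conditions.
Applying the endpoint conditions y(-3) = 5 and y(-2) = -2: solve A·-3 + B = 5 and A·-2 + B = -2. Subtracting gives A(-2 − -3) = -2 − 5, so A = -7, and B = 5 − A·-3 = -16. Therefore
    y(x) = -7 x - 16.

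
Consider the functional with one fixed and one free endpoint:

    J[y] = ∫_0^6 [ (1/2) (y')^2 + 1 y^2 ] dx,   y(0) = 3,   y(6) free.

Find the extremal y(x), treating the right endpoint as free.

The Lagrangian L = (1/2) (y')^2 + 1 y^2 gives
    ∂L/∂y = 2 y,   ∂L/∂y' = y'.
Euler-Lagrange: y'' − 2 y = 0.
With k = sqrt(2), the general solution is
    y(x) = A cosh(sqrt(2) x) + B sinh(sqrt(2) x).
Fixed left endpoint y(0) = 3 ⇒ A = 3.
The right endpoint x = 6 is free, so the natural (transversality) condition is ∂L/∂y' |_{x=6} = 0, i.e. y'(6) = 0.
Compute y'(x) = A k sinh(k x) + B k cosh(k x), so
    y'(6) = A k sinh(k·6) + B k cosh(k·6) = 0
    ⇒ B = −A tanh(k·6) = − 3 tanh(sqrt(2)·6).
Therefore the extremal is
    y(x) = 3 cosh(sqrt(2) x) − 3 tanh(sqrt(2)·6) sinh(sqrt(2) x).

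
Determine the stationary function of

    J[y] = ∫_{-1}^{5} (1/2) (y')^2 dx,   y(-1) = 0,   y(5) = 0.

The Lagrangian is L = (1/2) (y')^2.
Compute ∂L/∂y = 0, ∂L/∂y' = y'.
The Euler-Lagrange equation d/dx(∂L/∂y') − ∂L/∂y = 0 reduces to
    y'' = 0.
Its general solution is
    y(x) = A x + B,
with A, B fixed by the endpoint conditions.
Applying the endpoint conditions y(-1) = 0 and y(5) = 0: solve A·-1 + B = 0 and A·5 + B = 0. Subtracting gives A(5 − -1) = 0 − 0, so A = 0, and B = 0 − A·-1 = 0. Therefore
    y(x) = 0.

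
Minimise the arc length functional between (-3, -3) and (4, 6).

Arc-length functional: J[y] = ∫ sqrt(1 + (y')^2) dx.
Lagrangian L = sqrt(1 + (y')^2) has no explicit y dependence, so ∂L/∂y = 0 and the Euler-Lagrange equation gives
    d/dx( y' / sqrt(1 + (y')^2) ) = 0  ⇒  y' / sqrt(1 + (y')^2) = const.
Hence y' is constant, so y(x) is affine.
Fitting the endpoints (-3, -3) and (4, 6):
    slope m = (6 − (-3)) / (4 − (-3)) = 9/7,
    intercept c = (-3) − m·(-3) = 6/7.
Extremal: y(x) = (9/7) x + 6/7.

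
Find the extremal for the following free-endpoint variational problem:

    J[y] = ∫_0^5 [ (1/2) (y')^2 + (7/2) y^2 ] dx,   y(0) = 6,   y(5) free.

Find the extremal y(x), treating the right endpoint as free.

The Lagrangian L = (1/2) (y')^2 + (7/2) y^2 gives
    ∂L/∂y = 7 y,   ∂L/∂y' = y'.
Euler-Lagrange: y'' − 7 y = 0.
With k = sqrt(7), the general solution is
    y(x) = A cosh(sqrt(7) x) + B sinh(sqrt(7) x).
Fixed left endpoint y(0) = 6 ⇒ A = 6.
The right endpoint x = 5 is free, so the natural (transversality) condition is ∂L/∂y' |_{x=5} = 0, i.e. y'(5) = 0.
Compute y'(x) = A k sinh(k x) + B k cosh(k x), so
    y'(5) = A k sinh(k·5) + B k cosh(k·5) = 0
    ⇒ B = −A tanh(k·5) = − 6 tanh(sqrt(7)·5).
Therefore the extremal is
    y(x) = 6 cosh(sqrt(7) x) − 6 tanh(sqrt(7)·5) sinh(sqrt(7) x).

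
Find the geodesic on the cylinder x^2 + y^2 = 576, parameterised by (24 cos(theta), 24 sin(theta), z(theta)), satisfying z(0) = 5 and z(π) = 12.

Parameterise the cylinder of radius R = 24 as
    r(θ) = (24 cos θ, 24 sin θ, z(θ)).
The arc-length element is
    ds = sqrt(576 + (dz/dθ)^2) dθ,
so the Lagrangian is L = sqrt(576 + z'^2).
L depends on z' only, not on z or θ, so ∂L/∂z = 0 and
    ∂L/∂z' = z' / sqrt(576 + z'^2).
The Euler-Lagrange equation gives
    d/dθ( z' / sqrt(576 + z'^2) ) = 0,
so z' is constant. Integrating once:
    z(θ) = a θ + b,
a helix on the cylinder (a straight line when the cylinder is unrolled). The constants a, b are determined by the endpoint conditions.
With endpoint conditions z(0) = 5 and z(π) = 12: from z(0) = b we get b = 5, and a·π + 5 = 12 gives a = 7/π, so
    z(θ) = (7/π) θ + 5.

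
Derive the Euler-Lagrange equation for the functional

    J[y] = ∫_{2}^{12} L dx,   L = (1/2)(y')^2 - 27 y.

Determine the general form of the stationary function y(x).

The Lagrangian is L = (1/2)(y')^2 - 27 y.
∂L/∂y = -27.
∂L/∂y' = y'.
The Euler-Lagrange equation d/dx(∂L/∂y') − ∂L/∂y = 0 becomes:
    y'' + 27 = 0
General solution: y(x) = -(27/2) x^2 + A x + B, where A and B are arbitrary constants fixed by the endpoint conditions.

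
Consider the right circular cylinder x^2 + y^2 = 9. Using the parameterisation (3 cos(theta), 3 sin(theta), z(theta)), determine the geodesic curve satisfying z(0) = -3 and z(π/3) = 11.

Parameterise the cylinder of radius R = 3 as
    r(θ) = (3 cos θ, 3 sin θ, z(θ)).
The arc-length element is
    ds = sqrt(9 + (dz/dθ)^2) dθ,
so the Lagrangian is L = sqrt(9 + z'^2).
L depends on z' only, not on z or θ, so ∂L/∂z = 0 and
    ∂L/∂z' = z' / sqrt(9 + z'^2).
The Euler-Lagrange equation gives
    d/dθ( z' / sqrt(9 + z'^2) ) = 0,
so z' is constant. Integrating once:
    z(θ) = a θ + b,
a helix on the cylinder (a straight line when the cylinder is unrolled). The constants a, b are determined by the endpoint conditions.
With endpoint conditions z(0) = -3 and z(π/3) = 11: from z(0) = b we get b = -3, and a·π/3 + -3 = 11 gives a = 42/π, so
    z(θ) = (42/π) θ − 3.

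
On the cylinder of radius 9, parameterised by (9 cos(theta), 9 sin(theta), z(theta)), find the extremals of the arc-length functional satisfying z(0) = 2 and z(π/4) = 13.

Parameterise the cylinder of radius R = 9 as
    r(θ) = (9 cos θ, 9 sin θ, z(θ)).
The arc-length element is
    ds = sqrt(81 + (dz/dθ)^2) dθ,
so the Lagrangian is L = sqrt(81 + z'^2).
L depends on z' only, not on z or θ, so ∂L/∂z = 0 and
    ∂L/∂z' = z' / sqrt(81 + z'^2).
The Euler-Lagrange equation gives
    d/dθ( z' / sqrt(81 + z'^2) ) = 0,
so z' is constant. Integrating once:
    z(θ) = a θ + b,
a helix on the cylinder (a straight line when the cylinder is unrolled). The constants a, b are determined by the endpoint conditions.
With endpoint conditions z(0) = 2 and z(π/4) = 13: from z(0) = b we get b = 2, and a·π/4 + 2 = 13 gives a = 44/π, so
    z(θ) = (44/π) θ + 2.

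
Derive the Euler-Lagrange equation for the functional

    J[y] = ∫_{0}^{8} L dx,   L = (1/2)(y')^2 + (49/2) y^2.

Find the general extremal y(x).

The Lagrangian is L = (1/2)(y')^2 + (49/2) y^2.
∂L/∂y = 49y.
∂L/∂y' = y'.
The Euler-Lagrange equation d/dx(∂L/∂y') − ∂L/∂y = 0 becomes:
    y'' - 49 y = 0
General solution: y(x) = A e^(7x) + B e^(-7x), where A and B are arbitrary constants fixed by the endpoint conditions.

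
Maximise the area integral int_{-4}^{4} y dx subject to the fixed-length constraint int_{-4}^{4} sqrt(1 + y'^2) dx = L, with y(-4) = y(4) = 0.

Set up the augmented Lagrangian using a multiplier λ for the length constraint:
    F(y, y') = y − λ sqrt(1 + y'^2).
F has no explicit x dependence, so the Beltrami identity yields a first integral
    F − y' ∂F/∂y' = C.
Compute ∂F/∂y' = −λ y' / sqrt(1 + y'^2). Then
    y − λ sqrt(1 + y'^2) + λ y'^2 / sqrt(1 + y'^2) = C
    ⇒  y − λ / sqrt(1 + y'^2) = C.
Solving for y' and integrating gives
    (x − a)^2 + (y − b)^2 = λ^2,
a circular arc of radius λ. The constants a, b are determined by the endpoint conditions y(-4) = y(4) = 0, and λ is fixed implicitly by the length constraint
    ∫_{-4}^{4} sqrt(1 + y'^2) dx = L.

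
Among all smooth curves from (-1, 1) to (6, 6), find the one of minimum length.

Arc-length functional: J[y] = ∫ sqrt(1 + (y')^2) dx.
Lagrangian L = sqrt(1 + (y')^2) has no explicit y dependence, so ∂L/∂y = 0 and the Euler-Lagrange equation gives
    d/dx( y' / sqrt(1 + (y')^2) ) = 0  ⇒  y' / sqrt(1 + (y')^2) = const.
Hence y' is constant, so y(x) is affine.
Fitting the endpoints (-1, 1) and (6, 6):
    slope m = (6 − 1) / (6 − (-1)) = 5/7,
    intercept c = 1 − m·(-1) = 12/7.
Extremal: y(x) = (5/7) x + 12/7.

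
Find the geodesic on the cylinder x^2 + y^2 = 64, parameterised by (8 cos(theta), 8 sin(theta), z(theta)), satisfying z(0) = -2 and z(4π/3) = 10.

Parameterise the cylinder of radius R = 8 as
    r(θ) = (8 cos θ, 8 sin θ, z(θ)).
The arc-length element is
    ds = sqrt(64 + (dz/dθ)^2) dθ,
so the Lagrangian is L = sqrt(64 + z'^2).
L depends on z' only, not on z or θ, so ∂L/∂z = 0 and
    ∂L/∂z' = z' / sqrt(64 + z'^2).
The Euler-Lagrange equation gives
    d/dθ( z' / sqrt(64 + z'^2) ) = 0,
so z' is constant. Integrating once:
    z(θ) = a θ + b,
a helix on the cylinder (a straight line when the cylinder is unrolled). The constants a, b are determined by the endpoint conditions.
With endpoint conditions z(0) = -2 and z(4π/3) = 10: from z(0) = b we get b = -2, and a·4π/3 + -2 = 10 gives a = 9/π, so
    z(θ) = (9/π) θ − 2.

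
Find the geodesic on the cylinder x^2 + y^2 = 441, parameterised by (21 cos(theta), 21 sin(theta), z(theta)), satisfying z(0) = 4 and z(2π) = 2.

Parameterise the cylinder of radius R = 21 as
    r(θ) = (21 cos θ, 21 sin θ, z(θ)).
The arc-length element is
    ds = sqrt(441 + (dz/dθ)^2) dθ,
so the Lagrangian is L = sqrt(441 + z'^2).
L depends on z' only, not on z or θ, so ∂L/∂z = 0 and
    ∂L/∂z' = z' / sqrt(441 + z'^2).
The Euler-Lagrange equation gives
    d/dθ( z' / sqrt(441 + z'^2) ) = 0,
so z' is constant. Integrating once:
    z(θ) = a θ + b,
a helix on the cylinder (a straight line when the cylinder is unrolled). The constants a, b are determined by the endpoint conditions.
With endpoint conditions z(0) = 4 and z(2π) = 2: from z(0) = b we get b = 4, and a·2π + 4 = 2 gives a = -1/π, so
    z(θ) = (-1/π) θ + 4.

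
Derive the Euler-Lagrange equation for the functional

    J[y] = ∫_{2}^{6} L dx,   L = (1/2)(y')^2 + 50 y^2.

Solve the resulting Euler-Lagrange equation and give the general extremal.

The Lagrangian is L = (1/2)(y')^2 + 50 y^2.
∂L/∂y = 100y.
∂L/∂y' = y'.
The Euler-Lagrange equation d/dx(∂L/∂y') − ∂L/∂y = 0 becomes:
    y'' - 100 y = 0
General solution: y(x) = A e^(10x) + B e^(-10x), where A and B are arbitrary constants fixed by the endpoint conditions.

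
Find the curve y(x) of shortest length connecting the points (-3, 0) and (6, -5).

Arc-length functional: J[y] = ∫ sqrt(1 + (y')^2) dx.
Lagrangian L = sqrt(1 + (y')^2) has no explicit y dependence, so ∂L/∂y = 0 and the Euler-Lagrange equation gives
    d/dx( y' / sqrt(1 + (y')^2) ) = 0  ⇒  y' / sqrt(1 + (y')^2) = const.
Hence y' is constant, so y(x) is affine.
Fitting the endpoints (-3, 0) and (6, -5):
    slope m = ((-5) − 0) / (6 − (-3)) = -5/9,
    intercept c = 0 − m·(-3) = -5/3.
Extremal: y(x) = (-5/9) x - 5/3.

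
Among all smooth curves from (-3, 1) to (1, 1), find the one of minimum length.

Arc-length functional: J[y] = ∫ sqrt(1 + (y')^2) dx.
Lagrangian L = sqrt(1 + (y')^2) has no explicit y dependence, so ∂L/∂y = 0 and the Euler-Lagrange equation gives
    d/dx( y' / sqrt(1 + (y')^2) ) = 0  ⇒  y' / sqrt(1 + (y')^2) = const.
Hence y' is constant, so y(x) is affine.
Fitting the endpoints (-3, 1) and (1, 1):
    slope m = (1 − 1) / (1 − (-3)) = 0,
    intercept c = 1 − m·(-3) = 1.
Extremal: y(x) = 1.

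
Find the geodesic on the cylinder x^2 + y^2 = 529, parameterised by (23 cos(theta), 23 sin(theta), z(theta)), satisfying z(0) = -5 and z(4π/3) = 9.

Parameterise the cylinder of radius R = 23 as
    r(θ) = (23 cos θ, 23 sin θ, z(θ)).
The arc-length element is
    ds = sqrt(529 + (dz/dθ)^2) dθ,
so the Lagrangian is L = sqrt(529 + z'^2).
L depends on z' only, not on z or θ, so ∂L/∂z = 0 and
    ∂L/∂z' = z' / sqrt(529 + z'^2).
The Euler-Lagrange equation gives
    d/dθ( z' / sqrt(529 + z'^2) ) = 0,
so z' is constant. Integrating once:
    z(θ) = a θ + b,
a helix on the cylinder (a straight line when the cylinder is unrolled). The constants a, b are determined by the endpoint conditions.
With endpoint conditions z(0) = -5 and z(4π/3) = 9: from z(0) = b we get b = -5, and a·4π/3 + -5 = 9 gives a = 21/(2π), so
    z(θ) = (21/(2π)) θ − 5.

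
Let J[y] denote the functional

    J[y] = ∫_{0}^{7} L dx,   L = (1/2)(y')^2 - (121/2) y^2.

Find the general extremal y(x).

The Lagrangian is L = (1/2)(y')^2 - (121/2) y^2.
∂L/∂y = -121y.
∂L/∂y' = y'.
The Euler-Lagrange equation d/dx(∂L/∂y') − ∂L/∂y = 0 becomes:
    y'' + 121 y = 0
General solution: y(x) = A sin(11x) + B cos(11x), where A and B are arbitrary constants fixed by the endpoint conditions.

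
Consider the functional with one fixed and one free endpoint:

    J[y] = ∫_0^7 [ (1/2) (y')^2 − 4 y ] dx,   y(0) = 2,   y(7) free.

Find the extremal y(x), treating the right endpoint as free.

The Lagrangian L = (1/2) (y')^2 − 4 y gives
    ∂L/∂y = −4,   ∂L/∂y' = y'.
Euler-Lagrange: d/dx(y') − (−4) = 0, i.e. y'' + 4 = 0, so
    y(x) = −(4/2) x^2 + C1 x + C2.
Fixed left endpoint y(0) = 2 ⇒ C2 = 2.
The right endpoint x = 7 is free, so the natural (transversality) condition is ∂L/∂y' |_{x=7} = 0, i.e. y'(7) = 0.
Compute y'(x) = −4 x + C1, so y'(7) = −28 + C1 = 0 ⇒ C1 = 28.
Therefore the extremal is
    y(x) = −2 x^2 + 28 x + 2.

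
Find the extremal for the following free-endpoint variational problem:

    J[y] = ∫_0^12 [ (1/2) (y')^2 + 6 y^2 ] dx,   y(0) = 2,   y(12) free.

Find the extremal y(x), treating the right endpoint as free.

The Lagrangian L = (1/2) (y')^2 + 6 y^2 gives
    ∂L/∂y = 12 y,   ∂L/∂y' = y'.
Euler-Lagrange: y'' − 12 y = 0.
With k = sqrt(12), the general solution is
    y(x) = A cosh(sqrt(12) x) + B sinh(sqrt(12) x).
Fixed left endpoint y(0) = 2 ⇒ A = 2.
The right endpoint x = 12 is free, so the natural (transversality) condition is ∂L/∂y' |_{x=12} = 0, i.e. y'(12) = 0.
Compute y'(x) = A k sinh(k x) + B k cosh(k x), so
    y'(12) = A k sinh(k·12) + B k cosh(k·12) = 0
    ⇒ B = −A tanh(k·12) = − 2 tanh(sqrt(12)·12).
Therefore the extremal is
    y(x) = 2 cosh(sqrt(12) x) − 2 tanh(sqrt(12)·12) sinh(sqrt(12) x).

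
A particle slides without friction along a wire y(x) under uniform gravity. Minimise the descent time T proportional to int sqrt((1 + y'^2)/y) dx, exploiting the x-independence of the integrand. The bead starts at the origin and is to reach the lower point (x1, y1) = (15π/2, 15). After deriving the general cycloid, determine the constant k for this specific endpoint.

The Lagrangian L = sqrt((1 + y'^2) / y) has no explicit x dependence, so the Beltrami identity applies:
    L − y' ∂L/∂y' = C.
Compute ∂L/∂y' = y' / sqrt(y (1 + y'^2)).
Substitute:
    sqrt((1 + y'^2)/y) − y'·y' / sqrt(y (1 + y'^2))
    = (1 + y'^2) / sqrt(y (1 + y'^2)) − y'^2 / sqrt(y (1 + y'^2))
    = 1 / sqrt(y (1 + y'^2)) = C.
Squaring and rearranging gives the first integral
    y (1 + y'^2) = 1/C^2 =: k   (constant).
Solving this first-order ODE by the substitution
    y = (k/2)(1 − cos θ)
yields the cycloid parameterisation
    x(θ) = (k/2)(θ − sin θ),   y(θ) = (k/2)(1 − cos θ).
The constant k is fixed by the endpoint condition.
Now fit the given lower endpoint (x1, y1) = (15π/2, 15). At the bottom of the first arch (θ = π), the parametric equations give
    y(π) = (k/2)(1 − cos π) = k,
    x(π) = (k/2)(π − sin π) = kπ/2.
Matching y(π) = 15 gives k = 15, consistent with x(π) = 15π/2. Therefore the specific cycloid is
    x(θ) = (15/2)(θ − sin θ),   y(θ) = (15/2)(1 − cos θ).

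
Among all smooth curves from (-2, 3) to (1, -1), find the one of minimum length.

Arc-length functional: J[y] = ∫ sqrt(1 + (y')^2) dx.
Lagrangian L = sqrt(1 + (y')^2) has no explicit y dependence, so ∂L/∂y = 0 and the Euler-Lagrange equation gives
    d/dx( y' / sqrt(1 + (y')^2) ) = 0  ⇒  y' / sqrt(1 + (y')^2) = const.
Hence y' is constant, so y(x) is affine.
Fitting the endpoints (-2, 3) and (1, -1):
    slope m = ((-1) − 3) / (1 − (-2)) = -4/3,
    intercept c = 3 − m·(-2) = 1/3.
Extremal: y(x) = (-4/3) x + 1/3.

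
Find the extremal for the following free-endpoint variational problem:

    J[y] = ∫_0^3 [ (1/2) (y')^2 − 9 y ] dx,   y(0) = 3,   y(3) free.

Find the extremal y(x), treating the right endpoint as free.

The Lagrangian L = (1/2) (y')^2 − 9 y gives
    ∂L/∂y = −9,   ∂L/∂y' = y'.
Euler-Lagrange: d/dx(y') − (−9) = 0, i.e. y'' + 9 = 0, so
    y(x) = −(9/2) x^2 + C1 x + C2.
Fixed left endpoint y(0) = 3 ⇒ C2 = 3.
The right endpoint x = 3 is free, so the natural (transversality) condition is ∂L/∂y' |_{x=3} = 0, i.e. y'(3) = 0.
Compute y'(x) = −9 x + C1, so y'(3) = −27 + C1 = 0 ⇒ C1 = 27.
Therefore the extremal is
    y(x) = −(9/2) x^2 + 27 x + 3.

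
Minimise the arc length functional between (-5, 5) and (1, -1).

Arc-length functional: J[y] = ∫ sqrt(1 + (y')^2) dx.
Lagrangian L = sqrt(1 + (y')^2) has no explicit y dependence, so ∂L/∂y = 0 and the Euler-Lagrange equation gives
    d/dx( y' / sqrt(1 + (y')^2) ) = 0  ⇒  y' / sqrt(1 + (y')^2) = const.
Hence y' is constant, so y(x) is affine.
Fitting the endpoints (-5, 5) and (1, -1):
    slope m = ((-1) − 5) / (1 − (-5)) = -1,
    intercept c = 5 − m·(-5) = 0.
Extremal: y(x) = -x.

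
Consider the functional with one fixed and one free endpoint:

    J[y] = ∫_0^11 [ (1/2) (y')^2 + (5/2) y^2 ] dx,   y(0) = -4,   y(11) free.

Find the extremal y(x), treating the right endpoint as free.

The Lagrangian L = (1/2) (y')^2 + (5/2) y^2 gives
    ∂L/∂y = 5 y,   ∂L/∂y' = y'.
Euler-Lagrange: y'' − 5 y = 0.
With k = sqrt(5), the general solution is
    y(x) = A cosh(sqrt(5) x) + B sinh(sqrt(5) x).
Fixed left endpoint y(0) = -4 ⇒ A = -4.
The right endpoint x = 11 is free, so the natural (transversality) condition is ∂L/∂y' |_{x=11} = 0, i.e. y'(11) = 0.
Compute y'(x) = A k sinh(k x) + B k cosh(k x), so
    y'(11) = A k sinh(k·11) + B k cosh(k·11) = 0
    ⇒ B = −A tanh(k·11) = 4 tanh(sqrt(5)·11).
Therefore the extremal is
    y(x) = −4 cosh(sqrt(5) x) + 4 tanh(sqrt(5)·11) sinh(sqrt(5) x).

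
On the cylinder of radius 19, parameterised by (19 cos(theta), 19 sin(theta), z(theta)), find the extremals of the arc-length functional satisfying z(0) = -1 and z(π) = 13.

Parameterise the cylinder of radius R = 19 as
    r(θ) = (19 cos θ, 19 sin θ, z(θ)).
The arc-length element is
    ds = sqrt(361 + (dz/dθ)^2) dθ,
so the Lagrangian is L = sqrt(361 + z'^2).
L depends on z' only, not on z or θ, so ∂L/∂z = 0 and
    ∂L/∂z' = z' / sqrt(361 + z'^2).
The Euler-Lagrange equation gives
    d/dθ( z' / sqrt(361 + z'^2) ) = 0,
so z' is constant. Integrating once:
    z(θ) = a θ + b,
a helix on the cylinder (a straight line when the cylinder is unrolled). The constants a, b are determined by the endpoint conditions.
With endpoint conditions z(0) = -1 and z(π) = 13: from z(0) = b we get b = -1, and a·π + -1 = 13 gives a = 14/π, so
    z(θ) = (14/π) θ − 1.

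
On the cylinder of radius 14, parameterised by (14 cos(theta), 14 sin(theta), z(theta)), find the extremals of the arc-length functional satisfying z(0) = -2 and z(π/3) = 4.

Parameterise the cylinder of radius R = 14 as
    r(θ) = (14 cos θ, 14 sin θ, z(θ)).
The arc-length element is
    ds = sqrt(196 + (dz/dθ)^2) dθ,
so the Lagrangian is L = sqrt(196 + z'^2).
L depends on z' only, not on z or θ, so ∂L/∂z = 0 and
    ∂L/∂z' = z' / sqrt(196 + z'^2).
The Euler-Lagrange equation gives
    d/dθ( z' / sqrt(196 + z'^2) ) = 0,
so z' is constant. Integrating once:
    z(θ) = a θ + b,
a helix on the cylinder (a straight line when the cylinder is unrolled). The constants a, b are determined by the endpoint conditions.
With endpoint conditions z(0) = -2 and z(π/3) = 4: from z(0) = b we get b = -2, and a·π/3 + -2 = 4 gives a = 18/π, so
    z(θ) = (18/π) θ − 2.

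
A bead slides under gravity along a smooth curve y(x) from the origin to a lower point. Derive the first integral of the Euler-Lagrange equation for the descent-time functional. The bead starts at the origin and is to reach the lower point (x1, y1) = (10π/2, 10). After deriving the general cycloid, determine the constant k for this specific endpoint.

The Lagrangian L = sqrt((1 + y'^2) / y) has no explicit x dependence, so the Beltrami identity applies:
    L − y' ∂L/∂y' = C.
Compute ∂L/∂y' = y' / sqrt(y (1 + y'^2)).
Substitute:
    sqrt((1 + y'^2)/y) − y'·y' / sqrt(y (1 + y'^2))
    = (1 + y'^2) / sqrt(y (1 + y'^2)) − y'^2 / sqrt(y (1 + y'^2))
    = 1 / sqrt(y (1 + y'^2)) = C.
Squaring and rearranging gives the first integral
    y (1 + y'^2) = 1/C^2 =: k   (constant).
Solving this first-order ODE by the substitution
    y = (k/2)(1 − cos θ)
yields the cycloid parameterisation
    x(θ) = (k/2)(θ − sin θ),   y(θ) = (k/2)(1 − cos θ).
The constant k is fixed by the endpoint condition.
Now fit the given lower endpoint (x1, y1) = (10π/2, 10). At the bottom of the first arch (θ = π), the parametric equations give
    y(π) = (k/2)(1 − cos π) = k,
    x(π) = (k/2)(π − sin π) = kπ/2.
Matching y(π) = 10 gives k = 10, consistent with x(π) = 10π/2. Therefore the specific cycloid is
    x(θ) = (10/2)(θ − sin θ),   y(θ) = (10/2)(1 − cos θ).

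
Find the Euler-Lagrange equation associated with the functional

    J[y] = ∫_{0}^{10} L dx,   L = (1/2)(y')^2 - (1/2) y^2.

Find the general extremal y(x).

The Lagrangian is L = (1/2)(y')^2 - (1/2) y^2.
∂L/∂y = -y.
∂L/∂y' = y'.
The Euler-Lagrange equation d/dx(∂L/∂y') − ∂L/∂y = 0 becomes:
    y'' + y = 0
General solution: y(x) = A sin(x) + B cos(x), where A and B are arbitrary constants fixed by the endpoint conditions.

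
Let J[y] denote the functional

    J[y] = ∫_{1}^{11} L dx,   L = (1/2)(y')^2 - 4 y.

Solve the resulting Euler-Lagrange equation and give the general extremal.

The Lagrangian is L = (1/2)(y')^2 - 4 y.
∂L/∂y = -4.
∂L/∂y' = y'.
The Euler-Lagrange equation d/dx(∂L/∂y') − ∂L/∂y = 0 becomes:
    y'' + 4 = 0
General solution: y(x) = -2 x^2 + A x + B, where A and B are arbitrary constants fixed by the endpoint conditions.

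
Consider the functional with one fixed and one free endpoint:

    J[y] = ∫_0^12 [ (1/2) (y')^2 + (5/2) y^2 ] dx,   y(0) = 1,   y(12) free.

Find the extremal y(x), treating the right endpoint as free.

The Lagrangian L = (1/2) (y')^2 + (5/2) y^2 gives
    ∂L/∂y = 5 y,   ∂L/∂y' = y'.
Euler-Lagrange: y'' − 5 y = 0.
With k = sqrt(5), the general solution is
    y(x) = A cosh(sqrt(5) x) + B sinh(sqrt(5) x).
Fixed left endpoint y(0) = 1 ⇒ A = 1.
The right endpoint x = 12 is free, so the natural (transversality) condition is ∂L/∂y' |_{x=12} = 0, i.e. y'(12) = 0.
Compute y'(x) = A k sinh(k x) + B k cosh(k x), so
    y'(12) = A k sinh(k·12) + B k cosh(k·12) = 0
    ⇒ B = −A tanh(k·12) = − tanh(sqrt(5)·12).
Therefore the extremal is
    y(x) = cosh(sqrt(5) x) − tanh(sqrt(5)·12) sinh(sqrt(5) x).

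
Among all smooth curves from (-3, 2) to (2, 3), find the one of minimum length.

Arc-length functional: J[y] = ∫ sqrt(1 + (y')^2) dx.
Lagrangian L = sqrt(1 + (y')^2) has no explicit y dependence, so ∂L/∂y = 0 and the Euler-Lagrange equation gives
    d/dx( y' / sqrt(1 + (y')^2) ) = 0  ⇒  y' / sqrt(1 + (y')^2) = const.
Hence y' is constant, so y(x) is affine.
Fitting the endpoints (-3, 2) and (2, 3):
    slope m = (3 − 2) / (2 − (-3)) = 1/5,
    intercept c = 2 − m·(-3) = 13/5.
Extremal: y(x) = (1/5) x + 13/5.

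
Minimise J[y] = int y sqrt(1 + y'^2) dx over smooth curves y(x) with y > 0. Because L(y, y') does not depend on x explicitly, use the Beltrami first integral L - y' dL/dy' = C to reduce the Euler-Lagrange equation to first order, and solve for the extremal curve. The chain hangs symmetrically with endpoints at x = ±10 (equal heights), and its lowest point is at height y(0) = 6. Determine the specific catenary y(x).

The Lagrangian L(y, y') = y sqrt(1 + y'^2) has no explicit x dependence, so the Beltrami identity applies:
    L − y' ∂L/∂y' = C.
Compute ∂L/∂y' = y · y' / sqrt(1 + y'^2). Then
    L − y' ∂L/∂y'
    = y sqrt(1 + y'^2) − y · y'^2 / sqrt(1 + y'^2)
    = y (1 + y'^2 − y'^2) / sqrt(1 + y'^2)
    = y / sqrt(1 + y'^2) = C.
Squaring gives y^2 = C^2 (1 + y'^2), i.e.
    y'^2 = y^2 / C^2 − 1.
Separating variables,
    dy / sqrt(y^2 − C^2) = dx / C,
and integrating gives arccosh(y / C) = (x − a)/C, so
    y(x) = C cosh((x − a)/C),
the catenary. The constants C and a are fixed by the two endpoint conditions (and, for the hanging-chain problem, the length constraint selects C).
Now fit the given data. The endpoints x = ±10 are symmetric at equal height, so the catenary is even about its minimum: a = 0 and y(x) = C cosh(x/C). The lowest point is y(0) = C cosh(0) = C, and we are told y(0) = 6, so C = 6. Therefore
    y(x) = 6 cosh(x/6),
and at the endpoints
    y(±10) = 6 cosh(10/6).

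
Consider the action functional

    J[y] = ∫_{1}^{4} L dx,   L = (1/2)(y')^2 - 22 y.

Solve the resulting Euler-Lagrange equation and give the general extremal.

The Lagrangian is L = (1/2)(y')^2 - 22 y.
∂L/∂y = -22.
∂L/∂y' = y'.
The Euler-Lagrange equation d/dx(∂L/∂y') − ∂L/∂y = 0 becomes:
    y'' + 22 = 0
General solution: y(x) = -11 x^2 + A x + B, where A and B are arbitrary constants fixed by the endpoint conditions.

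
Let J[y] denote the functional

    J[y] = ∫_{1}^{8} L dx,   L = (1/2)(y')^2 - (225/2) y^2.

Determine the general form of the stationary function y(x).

The Lagrangian is L = (1/2)(y')^2 - (225/2) y^2.
∂L/∂y = -225y.
∂L/∂y' = y'.
The Euler-Lagrange equation d/dx(∂L/∂y') − ∂L/∂y = 0 becomes:
    y'' + 225 y = 0
General solution: y(x) = A sin(15x) + B cos(15x), where A and B are arbitrary constants fixed by the endpoint conditions.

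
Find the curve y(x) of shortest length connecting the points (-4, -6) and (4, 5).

Arc-length functional: J[y] = ∫ sqrt(1 + (y')^2) dx.
Lagrangian L = sqrt(1 + (y')^2) has no explicit y dependence, so ∂L/∂y = 0 and the Euler-Lagrange equation gives
    d/dx( y' / sqrt(1 + (y')^2) ) = 0  ⇒  y' / sqrt(1 + (y')^2) = const.
Hence y' is constant, so y(x) is affine.
Fitting the endpoints (-4, -6) and (4, 5):
    slope m = (5 − (-6)) / (4 − (-4)) = 11/8,
    intercept c = (-6) − m·(-4) = -1/2.
Extremal: y(x) = (11/8) x - 1/2.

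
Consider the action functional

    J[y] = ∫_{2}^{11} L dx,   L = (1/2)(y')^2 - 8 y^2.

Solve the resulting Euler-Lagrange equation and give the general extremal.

The Lagrangian is L = (1/2)(y')^2 - 8 y^2.
∂L/∂y = -16y.
∂L/∂y' = y'.
The Euler-Lagrange equation d/dx(∂L/∂y') − ∂L/∂y = 0 becomes:
    y'' + 16 y = 0
General solution: y(x) = A sin(4x) + B cos(4x), where A and B are arbitrary constants fixed by the endpoint conditions.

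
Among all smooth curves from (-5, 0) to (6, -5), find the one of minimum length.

Arc-length functional: J[y] = ∫ sqrt(1 + (y')^2) dx.
Lagrangian L = sqrt(1 + (y')^2) has no explicit y dependence, so ∂L/∂y = 0 and the Euler-Lagrange equation gives
    d/dx( y' / sqrt(1 + (y')^2) ) = 0  ⇒  y' / sqrt(1 + (y')^2) = const.
Hence y' is constant, so y(x) is affine.
Fitting the endpoints (-5, 0) and (6, -5):
    slope m = ((-5) − 0) / (6 − (-5)) = -5/11,
    intercept c = 0 − m·(-5) = -25/11.
Extremal: y(x) = (-5/11) x - 25/11.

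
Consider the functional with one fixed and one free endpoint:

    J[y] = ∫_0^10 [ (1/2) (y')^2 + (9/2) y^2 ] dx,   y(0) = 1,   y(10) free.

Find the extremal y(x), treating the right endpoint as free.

The Lagrangian L = (1/2) (y')^2 + (9/2) y^2 gives
    ∂L/∂y = 9 y,   ∂L/∂y' = y'.
Euler-Lagrange: y'' − 9 y = 0.
With k = 3, the general solution is
    y(x) = A cosh(3 x) + B sinh(3 x).
Fixed left endpoint y(0) = 1 ⇒ A = 1.
The right endpoint x = 10 is free, so the natural (transversality) condition is ∂L/∂y' |_{x=10} = 0, i.e. y'(10) = 0.
Compute y'(x) = A k sinh(k x) + B k cosh(k x), so
    y'(10) = A k sinh(k·10) + B k cosh(k·10) = 0
    ⇒ B = −A tanh(k·10) = − tanh(3·10).
Therefore the extremal is
    y(x) = cosh(3 x) − tanh(3·10) sinh(3 x).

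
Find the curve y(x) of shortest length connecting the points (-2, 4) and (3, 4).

Arc-length functional: J[y] = ∫ sqrt(1 + (y')^2) dx.
Lagrangian L = sqrt(1 + (y')^2) has no explicit y dependence, so ∂L/∂y = 0 and the Euler-Lagrange equation gives
    d/dx( y' / sqrt(1 + (y')^2) ) = 0  ⇒  y' / sqrt(1 + (y')^2) = const.
Hence y' is constant, so y(x) is affine.
Fitting the endpoints (-2, 4) and (3, 4):
    slope m = (4 − 4) / (3 − (-2)) = 0,
    intercept c = 4 − m·(-2) = 4.
Extremal: y(x) = 4.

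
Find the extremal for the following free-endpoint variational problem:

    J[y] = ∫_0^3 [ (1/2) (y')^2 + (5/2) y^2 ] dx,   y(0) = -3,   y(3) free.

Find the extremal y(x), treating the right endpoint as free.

The Lagrangian L = (1/2) (y')^2 + (5/2) y^2 gives
    ∂L/∂y = 5 y,   ∂L/∂y' = y'.
Euler-Lagrange: y'' − 5 y = 0.
With k = sqrt(5), the general solution is
    y(x) = A cosh(sqrt(5) x) + B sinh(sqrt(5) x).
Fixed left endpoint y(0) = -3 ⇒ A = -3.
The right endpoint x = 3 is free, so the natural (transversality) condition is ∂L/∂y' |_{x=3} = 0, i.e. y'(3) = 0.
Compute y'(x) = A k sinh(k x) + B k cosh(k x), so
    y'(3) = A k sinh(k·3) + B k cosh(k·3) = 0
    ⇒ B = −A tanh(k·3) = 3 tanh(sqrt(5)·3).
Therefore the extremal is
    y(x) = −3 cosh(sqrt(5) x) + 3 tanh(sqrt(5)·3) sinh(sqrt(5) x).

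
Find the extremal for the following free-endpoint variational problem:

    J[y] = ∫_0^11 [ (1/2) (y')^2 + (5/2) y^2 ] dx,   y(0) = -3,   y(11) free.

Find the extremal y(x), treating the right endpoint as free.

The Lagrangian L = (1/2) (y')^2 + (5/2) y^2 gives
    ∂L/∂y = 5 y,   ∂L/∂y' = y'.
Euler-Lagrange: y'' − 5 y = 0.
With k = sqrt(5), the general solution is
    y(x) = A cosh(sqrt(5) x) + B sinh(sqrt(5) x).
Fixed left endpoint y(0) = -3 ⇒ A = -3.
The right endpoint x = 11 is free, so the natural (transversality) condition is ∂L/∂y' |_{x=11} = 0, i.e. y'(11) = 0.
Compute y'(x) = A k sinh(k x) + B k cosh(k x), so
    y'(11) = A k sinh(k·11) + B k cosh(k·11) = 0
    ⇒ B = −A tanh(k·11) = 3 tanh(sqrt(5)·11).
Therefore the extremal is
    y(x) = −3 cosh(sqrt(5) x) + 3 tanh(sqrt(5)·11) sinh(sqrt(5) x).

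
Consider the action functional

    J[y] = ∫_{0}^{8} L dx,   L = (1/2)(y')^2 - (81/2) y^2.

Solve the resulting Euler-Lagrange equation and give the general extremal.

The Lagrangian is L = (1/2)(y')^2 - (81/2) y^2.
∂L/∂y = -81y.
∂L/∂y' = y'.
The Euler-Lagrange equation d/dx(∂L/∂y') − ∂L/∂y = 0 becomes:
    y'' + 81 y = 0
General solution: y(x) = A sin(9x) + B cos(9x), where A and B are arbitrary constants fixed by the endpoint conditions.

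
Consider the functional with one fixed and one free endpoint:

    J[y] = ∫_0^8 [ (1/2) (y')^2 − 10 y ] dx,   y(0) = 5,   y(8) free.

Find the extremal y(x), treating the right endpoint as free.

The Lagrangian L = (1/2) (y')^2 − 10 y gives
    ∂L/∂y = −10,   ∂L/∂y' = y'.
Euler-Lagrange: d/dx(y') − (−10) = 0, i.e. y'' + 10 = 0, so
    y(x) = −(10/2) x^2 + C1 x + C2.
Fixed left endpoint y(0) = 5 ⇒ C2 = 5.
The right endpoint x = 8 is free, so the natural (transversality) condition is ∂L/∂y' |_{x=8} = 0, i.e. y'(8) = 0.
Compute y'(x) = −10 x + C1, so y'(8) = −80 + C1 = 0 ⇒ C1 = 80.
Therefore the extremal is
    y(x) = −5 x^2 + 80 x + 5.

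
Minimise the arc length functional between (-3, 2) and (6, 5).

Arc-length functional: J[y] = ∫ sqrt(1 + (y')^2) dx.
Lagrangian L = sqrt(1 + (y')^2) has no explicit y dependence, so ∂L/∂y = 0 and the Euler-Lagrange equation gives
    d/dx( y' / sqrt(1 + (y')^2) ) = 0  ⇒  y' / sqrt(1 + (y')^2) = const.
Hence y' is constant, so y(x) is affine.
Fitting the endpoints (-3, 2) and (6, 5):
    slope m = (5 − 2) / (6 − (-3)) = 1/3,
    intercept c = 2 − m·(-3) = 3.
Extremal: y(x) = (1/3) x + 3.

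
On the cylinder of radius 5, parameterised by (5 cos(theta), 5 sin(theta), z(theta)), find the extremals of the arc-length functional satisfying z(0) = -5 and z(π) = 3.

Parameterise the cylinder of radius R = 5 as
    r(θ) = (5 cos θ, 5 sin θ, z(θ)).
The arc-length element is
    ds = sqrt(25 + (dz/dθ)^2) dθ,
so the Lagrangian is L = sqrt(25 + z'^2).
L depends on z' only, not on z or θ, so ∂L/∂z = 0 and
    ∂L/∂z' = z' / sqrt(25 + z'^2).
The Euler-Lagrange equation gives
    d/dθ( z' / sqrt(25 + z'^2) ) = 0,
so z' is constant. Integrating once:
    z(θ) = a θ + b,
a helix on the cylinder (a straight line when the cylinder is unrolled). The constants a, b are determined by the endpoint conditions.
With endpoint conditions z(0) = -5 and z(π) = 3: from z(0) = b we get b = -5, and a·π + -5 = 3 gives a = 8/π, so
    z(θ) = (8/π) θ − 5.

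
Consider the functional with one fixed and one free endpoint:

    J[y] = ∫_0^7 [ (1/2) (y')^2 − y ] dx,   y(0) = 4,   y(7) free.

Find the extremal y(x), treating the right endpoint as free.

The Lagrangian L = (1/2) (y')^2 − y gives
    ∂L/∂y = −1,   ∂L/∂y' = y'.
Euler-Lagrange: d/dx(y') − (−1) = 0, i.e. y'' + 1 = 0, so
    y(x) = −(1/2) x^2 + C1 x + C2.
Fixed left endpoint y(0) = 4 ⇒ C2 = 4.
The right endpoint x = 7 is free, so the natural (transversality) condition is ∂L/∂y' |_{x=7} = 0, i.e. y'(7) = 0.
Compute y'(x) = −1 x + C1, so y'(7) = −7 + C1 = 0 ⇒ C1 = 7.
Therefore the extremal is
    y(x) = −x^2/2 + 7 x + 4.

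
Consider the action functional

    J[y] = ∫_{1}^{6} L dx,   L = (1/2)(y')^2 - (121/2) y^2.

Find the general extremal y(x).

The Lagrangian is L = (1/2)(y')^2 - (121/2) y^2.
∂L/∂y = -121y.
∂L/∂y' = y'.
The Euler-Lagrange equation d/dx(∂L/∂y') − ∂L/∂y = 0 becomes:
    y'' + 121 y = 0
General solution: y(x) = A sin(11x) + B cos(11x), where A and B are arbitrary constants fixed by the endpoint conditions.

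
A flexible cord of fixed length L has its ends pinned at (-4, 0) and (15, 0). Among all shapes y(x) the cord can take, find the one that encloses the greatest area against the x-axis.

Set up the augmented Lagrangian using a multiplier λ for the length constraint:
    F(y, y') = y − λ sqrt(1 + y'^2).
F has no explicit x dependence, so the Beltrami identity yields a first integral
    F − y' ∂F/∂y' = C.
Compute ∂F/∂y' = −λ y' / sqrt(1 + y'^2). Then
    y − λ sqrt(1 + y'^2) + λ y'^2 / sqrt(1 + y'^2) = C
    ⇒  y − λ / sqrt(1 + y'^2) = C.
Solving for y' and integrating gives
    (x − a)^2 + (y − b)^2 = λ^2,
a circular arc of radius λ. The constants a, b are determined by the endpoint conditions y(-4) = y(15) = 0, and λ is fixed implicitly by the length constraint
    ∫_{-4}^{15} sqrt(1 + y'^2) dx = L.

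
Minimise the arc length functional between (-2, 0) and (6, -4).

Arc-length functional: J[y] = ∫ sqrt(1 + (y')^2) dx.
Lagrangian L = sqrt(1 + (y')^2) has no explicit y dependence, so ∂L/∂y = 0 and the Euler-Lagrange equation gives
    d/dx( y' / sqrt(1 + (y')^2) ) = 0  ⇒  y' / sqrt(1 + (y')^2) = const.
Hence y' is constant, so y(x) is affine.
Fitting the endpoints (-2, 0) and (6, -4):
    slope m = ((-4) − 0) / (6 − (-2)) = -1/2,
    intercept c = 0 − m·(-2) = -1.
Extremal: y(x) = (-1/2) x - 1.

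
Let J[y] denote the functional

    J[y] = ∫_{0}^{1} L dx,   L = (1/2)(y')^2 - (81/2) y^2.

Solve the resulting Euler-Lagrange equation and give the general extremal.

The Lagrangian is L = (1/2)(y')^2 - (81/2) y^2.
∂L/∂y = -81y.
∂L/∂y' = y'.
The Euler-Lagrange equation d/dx(∂L/∂y') − ∂L/∂y = 0 becomes:
    y'' + 81 y = 0
General solution: y(x) = A sin(9x) + B cos(9x), where A and B are arbitrary constants fixed by the endpoint conditions.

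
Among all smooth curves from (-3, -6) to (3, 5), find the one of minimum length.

Arc-length functional: J[y] = ∫ sqrt(1 + (y')^2) dx.
Lagrangian L = sqrt(1 + (y')^2) has no explicit y dependence, so ∂L/∂y = 0 and the Euler-Lagrange equation gives
    d/dx( y' / sqrt(1 + (y')^2) ) = 0  ⇒  y' / sqrt(1 + (y')^2) = const.
Hence y' is constant, so y(x) is affine.
Fitting the endpoints (-3, -6) and (3, 5):
    slope m = (5 − (-6)) / (3 − (-3)) = 11/6,
    intercept c = (-6) − m·(-3) = -1/2.
Extremal: y(x) = (11/6) x - 1/2.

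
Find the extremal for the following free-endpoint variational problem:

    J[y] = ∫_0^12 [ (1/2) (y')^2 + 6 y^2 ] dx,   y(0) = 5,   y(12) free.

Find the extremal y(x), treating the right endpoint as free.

The Lagrangian L = (1/2) (y')^2 + 6 y^2 gives
    ∂L/∂y = 12 y,   ∂L/∂y' = y'.
Euler-Lagrange: y'' − 12 y = 0.
With k = sqrt(12), the general solution is
    y(x) = A cosh(sqrt(12) x) + B sinh(sqrt(12) x).
Fixed left endpoint y(0) = 5 ⇒ A = 5.
The right endpoint x = 12 is free, so the natural (transversality) condition is ∂L/∂y' |_{x=12} = 0, i.e. y'(12) = 0.
Compute y'(x) = A k sinh(k x) + B k cosh(k x), so
    y'(12) = A k sinh(k·12) + B k cosh(k·12) = 0
    ⇒ B = −A tanh(k·12) = − 5 tanh(sqrt(12)·12).
Therefore the extremal is
    y(x) = 5 cosh(sqrt(12) x) − 5 tanh(sqrt(12)·12) sinh(sqrt(12) x).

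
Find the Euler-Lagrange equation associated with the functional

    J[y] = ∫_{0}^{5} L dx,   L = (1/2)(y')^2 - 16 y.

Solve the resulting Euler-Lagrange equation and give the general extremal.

The Lagrangian is L = (1/2)(y')^2 - 16 y.
∂L/∂y = -16.
∂L/∂y' = y'.
The Euler-Lagrange equation d/dx(∂L/∂y') − ∂L/∂y = 0 becomes:
    y'' + 16 = 0
General solution: y(x) = -8 x^2 + A x + B, where A and B are arbitrary constants fixed by the endpoint conditions.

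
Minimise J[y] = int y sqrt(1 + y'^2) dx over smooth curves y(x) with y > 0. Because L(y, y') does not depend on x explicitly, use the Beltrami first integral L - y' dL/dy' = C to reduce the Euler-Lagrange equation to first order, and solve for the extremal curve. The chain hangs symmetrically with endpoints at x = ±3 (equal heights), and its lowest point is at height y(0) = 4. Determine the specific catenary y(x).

The Lagrangian L(y, y') = y sqrt(1 + y'^2) has no explicit x dependence, so the Beltrami identity applies:
    L − y' ∂L/∂y' = C.
Compute ∂L/∂y' = y · y' / sqrt(1 + y'^2). Then
    L − y' ∂L/∂y'
    = y sqrt(1 + y'^2) − y · y'^2 / sqrt(1 + y'^2)
    = y (1 + y'^2 − y'^2) / sqrt(1 + y'^2)
    = y / sqrt(1 + y'^2) = C.
Squaring gives y^2 = C^2 (1 + y'^2), i.e.
    y'^2 = y^2 / C^2 − 1.
Separating variables,
    dy / sqrt(y^2 − C^2) = dx / C,
and integrating gives arccosh(y / C) = (x − a)/C, so
    y(x) = C cosh((x − a)/C),
the catenary. The constants C and a are fixed by the two endpoint conditions (and, for the hanging-chain problem, the length constraint selects C).
Now fit the given data. The endpoints x = ±3 are symmetric at equal height, so the catenary is even about its minimum: a = 0 and y(x) = C cosh(x/C). The lowest point is y(0) = C cosh(0) = C, and we are told y(0) = 4, so C = 4. Therefore
    y(x) = 4 cosh(x/4),
and at the endpoints
    y(±3) = 4 cosh(3/4).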